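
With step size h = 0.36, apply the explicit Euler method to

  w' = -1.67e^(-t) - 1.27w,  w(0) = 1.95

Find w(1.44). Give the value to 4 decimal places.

Euler: w_{n+1} = w_n + h·f(t_n, w_n).
t=0.000000, w=1.950000: f=-4.146500 → w ← 1.950000 + 0.36·(-4.146500) = 0.457260
t=0.360000, w=0.457260: f=-1.745840 → w ← 0.457260 + 0.36·(-1.745840) = -0.171242
t=0.720000, w=-0.171242: f=-0.595399 → w ← -0.171242 + 0.36·(-0.595399) = -0.385586
t=1.080000, w=-0.385586: f=-0.077431 → w ← -0.385586 + 0.36·(-0.077431) = -0.413461
w(1.44) ≈ -0.4135

-0.4135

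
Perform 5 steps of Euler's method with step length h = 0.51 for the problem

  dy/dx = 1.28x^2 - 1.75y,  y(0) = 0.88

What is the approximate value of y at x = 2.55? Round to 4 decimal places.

Euler: y_{n+1} = y_n + h·f(x_n, y_n).
x=0.000000, y=0.880000: f=-1.540000 → y ← 0.880000 + 0.51·(-1.540000) = 0.094600
x=0.510000, y=0.094600: f=0.167378 → y ← 0.094600 + 0.51·0.167378 = 0.179963
x=1.020000, y=0.179963: f=1.016777 → y ← 0.179963 + 0.51·1.016777 = 0.698519
x=1.530000, y=0.698519: f=1.773944 → y ← 0.698519 + 0.51·1.773944 = 1.603230
x=2.040000, y=1.603230: f=2.521195 → y ← 1.603230 + 0.51·2.521195 = 2.889040
y(2.55) ≈ 2.8890

2.8890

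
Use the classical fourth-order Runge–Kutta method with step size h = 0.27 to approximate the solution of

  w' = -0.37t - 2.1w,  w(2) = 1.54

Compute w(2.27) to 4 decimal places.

0.7106

RK4: k1 = f(t_n, w_n); k2 = f(t_n + h/2, w_n + (h/2)·k1); k3 = f(t_n + h/2, w_n + (h/2)·k2); k4 = f(t_n + h, w_n + h·k3); w_{n+1} = w_n + (h/6)·(k1 + 2k2 + 2k3 + k4).
t=2.000000, w=1.540000:
  k1 = f(2.000000, 1.540000) = -3.974000
  k2 = f(2.135000, 1.003510) = -2.897321
  k3 = f(2.135000, 1.148862) = -3.202559
  k4 = f(2.270000, 0.675309) = -2.258049
  w ← 1.540000 + (0.27/6)·(k1 + 2k2 + 2k3 + k4) = 0.710569
w(2.27) ≈ 0.7106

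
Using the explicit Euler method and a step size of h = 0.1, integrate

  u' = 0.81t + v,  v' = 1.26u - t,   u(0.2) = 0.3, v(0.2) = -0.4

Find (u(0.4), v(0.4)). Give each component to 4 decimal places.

0.2623, -0.3774

Euler on (u,v): u_{n+1} = u_n + h·u', v_{n+1} = v_n + h·v'.
0.200000: (0.300000, -0.400000); f=(-0.238000, 0.178000) → (0.276200, -0.382200)
0.300000: (0.276200, -0.382200); f=(-0.139200, 0.048012) → (0.262280, -0.377399)
(u(0.4), v(0.4)) ≈ (0.2623, -0.3774)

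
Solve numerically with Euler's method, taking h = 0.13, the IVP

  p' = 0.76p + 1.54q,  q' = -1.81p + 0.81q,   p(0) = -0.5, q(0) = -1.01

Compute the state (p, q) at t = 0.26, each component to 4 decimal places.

Euler on (p,q): p_{n+1} = p_n + h·p', q_{n+1} = q_n + h·q'.
0.000000: (-0.500000, -1.010000); f=(-1.935400, 0.086900) → (-0.751602, -0.998703)
0.130000: (-0.751602, -0.998703); f=(-2.109220, 0.551450) → (-1.025801, -0.927014)
(p(0.26), q(0.26)) ≈ (-1.0258, -0.9270)

-1.0258, -0.9270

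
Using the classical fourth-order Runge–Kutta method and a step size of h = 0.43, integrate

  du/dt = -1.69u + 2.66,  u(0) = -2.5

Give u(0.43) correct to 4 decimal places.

RK4: k1 = f(t_n, u_n); k2 = f(t_n + h/2, u_n + (h/2)·k1); k3 = f(t_n + h/2, u_n + (h/2)·k2); k4 = f(t_n + h, u_n + h·k3); u_{n+1} = u_n + (h/6)·(k1 + 2k2 + 2k3 + k4).
t=0.000000, u=-2.500000:
  k1 = f(0.000000, -2.500000) = 6.885000
  k2 = f(0.215000, -1.019725) = 4.383335
  k3 = f(0.215000, -1.557583) = 5.292315
  k4 = f(0.430000, -0.224304) = 3.039075
  u ← -2.500000 + (0.43/6)·(k1 + 2k2 + 2k3 + k4) = -0.401931
u(0.43) ≈ -0.4019

-0.4019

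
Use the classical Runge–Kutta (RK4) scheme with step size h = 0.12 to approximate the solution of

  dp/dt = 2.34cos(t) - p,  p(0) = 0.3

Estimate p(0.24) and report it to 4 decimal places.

RK4: k1 = f(t_n, p_n); k2 = f(t_n + h/2, p_n + (h/2)·k1); k3 = f(t_n + h/2, p_n + (h/2)·k2); k4 = f(t_n + h, p_n + h·k3); p_{n+1} = p_n + (h/6)·(k1 + 2k2 + 2k3 + k4).
t=0.000000, p=0.300000:
  k1 = f(0.000000, 0.300000) = 2.040000
  k2 = f(0.060000, 0.422400) = 1.913389
  k3 = f(0.060000, 0.414803) = 1.920986
  k4 = f(0.120000, 0.530518) = 1.792654
  p ← 0.300000 + (0.12/6)·(k1 + 2k2 + 2k3 + k4) = 0.530028
t=0.120000, p=0.530028:
  k1 = f(0.120000, 0.530028) = 1.793144
  k2 = f(0.180000, 0.637617) = 1.664578
  k3 = f(0.180000, 0.629903) = 1.672292
  k4 = f(0.240000, 0.730703) = 1.542228
  p ← 0.530028 + (0.12/6)·(k1 + 2k2 + 2k3 + k4) = 0.730210
p(0.24) ≈ 0.7302

0.7302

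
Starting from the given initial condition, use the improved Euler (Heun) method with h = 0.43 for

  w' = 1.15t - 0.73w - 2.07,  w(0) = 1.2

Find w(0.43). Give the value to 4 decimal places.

Heun: k1 = f(t_n, w_n); k2 = f(t_n + h, w_n + h·k1); w_{n+1} = w_n + (h/2)·(k1 + k2).
t=0.000000, w=1.200000:
  k1 = f(0.000000, 1.200000) = -2.946000
  k2 = f(0.430000, -0.066780) = -1.526751
  w ← 1.200000 + (0.43/2)·(-2.946000 + (-1.526751)) = 0.238359
w(0.43) ≈ 0.2384

0.2384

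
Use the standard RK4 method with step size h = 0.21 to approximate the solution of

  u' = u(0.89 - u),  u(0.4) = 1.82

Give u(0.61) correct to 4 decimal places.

RK4: k1 = f(x_n, u_n); k2 = f(x_n + h/2, u_n + (h/2)·k1); k3 = f(x_n + h/2, u_n + (h/2)·k2); k4 = f(x_n + h, u_n + h·k3); u_{n+1} = u_n + (h/6)·(k1 + 2k2 + 2k3 + k4).
x=0.400000, u=1.820000:
  k1 = f(0.400000, 1.820000) = -1.692600
  k2 = f(0.505000, 1.642277) = -1.235447
  k3 = f(0.505000, 1.690278) = -1.352692
  k4 = f(0.610000, 1.535935) = -0.992113
  u ← 1.820000 + (0.21/6)·(k1 + 2k2 + 2k3 + k4) = 1.544865
u(0.61) ≈ 1.5449

1.5449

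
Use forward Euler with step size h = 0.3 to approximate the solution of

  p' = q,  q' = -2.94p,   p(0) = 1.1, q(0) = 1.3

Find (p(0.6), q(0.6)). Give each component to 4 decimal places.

Euler on (p,q): p_{n+1} = p_n + h·p', q_{n+1} = q_n + h·q'.
0.000000: (1.100000, 1.300000); f=(1.300000, -3.234000) → (1.490000, 0.329800)
0.300000: (1.490000, 0.329800); f=(0.329800, -4.380600) → (1.588940, -0.984380)
(p(0.6), q(0.6)) ≈ (1.5889, -0.9844)

1.5889, -0.9844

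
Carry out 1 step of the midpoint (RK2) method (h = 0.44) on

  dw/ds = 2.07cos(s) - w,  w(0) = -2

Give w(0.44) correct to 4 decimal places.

Midpoint: k1 = f(s_n, w_n); k2 = f(s_n + h/2, w_n + (h/2)·k1); w_{n+1} = w_n + h·k2.
s=0.000000, w=-2.000000:
  k1 = f(0.000000, -2.000000) = 4.070000
  k2 = f(0.220000, -1.104600) = 3.124708
  w ← -2.000000 + 0.44·3.124708 = -0.625129
w(0.44) ≈ -0.6251

-0.6251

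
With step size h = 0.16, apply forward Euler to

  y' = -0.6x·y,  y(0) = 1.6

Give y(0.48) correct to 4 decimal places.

1.5270

Euler: y_{n+1} = y_n + h·f(x_n, y_n).
x=0.000000, y=1.600000: f=0.000000 → y ← 1.600000 + 0.16·0.000000 = 1.600000
x=0.160000, y=1.600000: f=-0.153600 → y ← 1.600000 + 0.16·(-0.153600) = 1.575424
x=0.320000, y=1.575424: f=-0.302481 → y ← 1.575424 + 0.16·(-0.302481) = 1.527027
y(0.48) ≈ 1.5270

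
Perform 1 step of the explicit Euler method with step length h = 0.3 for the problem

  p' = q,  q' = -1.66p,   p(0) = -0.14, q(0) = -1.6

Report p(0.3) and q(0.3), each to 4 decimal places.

Euler on (p,q): p_{n+1} = p_n + h·p', q_{n+1} = q_n + h·q'.
0.000000: (-0.140000, -1.600000); f=(-1.600000, 0.232400) → (-0.620000, -1.530280)
(p(0.3), q(0.3)) ≈ (-0.6200, -1.5303)

-0.6200, -1.5303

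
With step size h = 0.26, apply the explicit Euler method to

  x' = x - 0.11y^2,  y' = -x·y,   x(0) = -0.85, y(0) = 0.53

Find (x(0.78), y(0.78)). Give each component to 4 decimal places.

Euler on (x,y): x_{n+1} = x_n + h·x', y_{n+1} = y_n + h·y'.
0.000000: (-0.850000, 0.530000); f=(-0.880899, 0.450500) → (-1.079034, 0.647130)
0.260000: (-1.079034, 0.647130); f=(-1.125099, 0.698275) → (-1.371560, 0.828682)
0.520000: (-1.371560, 0.828682); f=(-1.447098, 1.136586) → (-1.747805, 1.124194)
(x(0.78), y(0.78)) ≈ (-1.7478, 1.1242)

-1.7478, 1.1242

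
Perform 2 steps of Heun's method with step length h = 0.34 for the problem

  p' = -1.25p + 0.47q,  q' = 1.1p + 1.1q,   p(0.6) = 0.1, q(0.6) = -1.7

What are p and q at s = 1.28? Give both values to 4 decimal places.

-0.5202, -3.7101

Heun on (p,q): k1 = f(s_n, state_n); k2 = f(s_n + h, state_n + h·k1); state_{n+1} = state_n + (h/2)·(k1 + k2).
0.600000: (0.100000, -1.700000)
  k1 = (-0.924000, -1.760000)
  predictor → (-0.214160, -2.298400)
  k2 = (-0.812548, -2.763816)
  → (-0.195213, -2.469049)
0.940000: (-0.195213, -2.469049)
  k1 = (-0.916436, -2.930688)
  predictor → (-0.506802, -3.465483)
  k2 = (-0.995275, -4.369513)
  → (-0.520204, -3.710083)
(p(1.28), q(1.28)) ≈ (-0.5202, -3.7101)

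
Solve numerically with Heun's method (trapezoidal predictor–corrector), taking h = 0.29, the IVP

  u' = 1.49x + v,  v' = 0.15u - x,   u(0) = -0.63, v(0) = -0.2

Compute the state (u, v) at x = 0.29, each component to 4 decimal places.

-0.6293, -0.2707

Heun on (u,v): k1 = f(x_n, state_n); k2 = f(x_n + h, state_n + h·k1); state_{n+1} = state_n + (h/2)·(k1 + k2).
0.000000: (-0.630000, -0.200000)
  k1 = (-0.200000, -0.094500)
  predictor → (-0.688000, -0.227405)
  k2 = (0.204695, -0.393200)
  → (-0.629319, -0.270717)
(u(0.29), v(0.29)) ≈ (-0.6293, -0.2707)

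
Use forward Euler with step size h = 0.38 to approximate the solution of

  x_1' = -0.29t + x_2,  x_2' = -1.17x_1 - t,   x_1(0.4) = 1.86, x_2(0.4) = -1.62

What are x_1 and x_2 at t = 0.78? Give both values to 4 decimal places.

Euler on (x_1,x_2): x_1_{n+1} = x_1_n + h·x_1', x_2_{n+1} = x_2_n + h·x_2'.
0.400000: (1.860000, -1.620000); f=(-1.736000, -2.576200) → (1.200320, -2.598956)
(x_1(0.78), x_2(0.78)) ≈ (1.2003, -2.5990)

1.2003, -2.5990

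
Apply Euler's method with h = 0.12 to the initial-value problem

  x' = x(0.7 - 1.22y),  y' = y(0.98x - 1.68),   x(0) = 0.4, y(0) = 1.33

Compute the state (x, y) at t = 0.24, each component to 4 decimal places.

Euler on (x,y): x_{n+1} = x_n + h·x', y_{n+1} = y_n + h·y'.
0.000000: (0.400000, 1.330000); f=(-0.369040, -1.713040) → (0.355715, 1.124435)
0.120000: (0.355715, 1.124435); f=(-0.238973, -1.497072) → (0.327038, 0.944787)
(x(0.24), y(0.24)) ≈ (0.3270, 0.9448)

0.3270, 0.9448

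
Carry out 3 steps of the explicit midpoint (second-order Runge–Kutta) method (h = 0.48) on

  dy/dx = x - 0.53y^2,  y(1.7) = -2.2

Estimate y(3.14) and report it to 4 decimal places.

Midpoint: k1 = f(x_n, y_n); k2 = f(x_n + h/2, y_n + (h/2)·k1); y_{n+1} = y_n + h·k2.
x=1.700000, y=-2.200000:
  k1 = f(1.700000, -2.200000) = -0.865200
  k2 = f(1.940000, -2.407648) = -1.132288
  y ← -2.200000 + 0.48·(-1.132288) = -2.743498
x=2.180000, y=-2.743498:
  k1 = f(2.180000, -2.743498) = -1.809194
  k2 = f(2.420000, -3.177705) = -2.931837
  y ← -2.743498 + 0.48·(-2.931837) = -4.150780
x=2.660000, y=-4.150780:
  k1 = f(2.660000, -4.150780) = -6.471356
  k2 = f(2.900000, -5.703906) = -14.343305
  y ← -4.150780 + 0.48·(-14.343305) = -11.035566
y(3.14) ≈ -11.0356

-11.0356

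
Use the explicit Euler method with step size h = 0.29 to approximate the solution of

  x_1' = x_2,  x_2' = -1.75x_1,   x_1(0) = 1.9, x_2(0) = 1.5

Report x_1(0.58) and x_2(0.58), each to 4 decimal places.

2.4904, -0.6493

Euler on (x_1,x_2): x_1_{n+1} = x_1_n + h·x_1', x_2_{n+1} = x_2_n + h·x_2'.
0.000000: (1.900000, 1.500000); f=(1.500000, -3.325000) → (2.335000, 0.535750)
0.290000: (2.335000, 0.535750); f=(0.535750, -4.086250) → (2.490368, -0.649262)
(x_1(0.58), x_2(0.58)) ≈ (2.4904, -0.6493)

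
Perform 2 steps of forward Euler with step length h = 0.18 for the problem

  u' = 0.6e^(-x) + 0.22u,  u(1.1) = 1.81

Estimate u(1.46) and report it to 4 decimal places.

Euler: u_{n+1} = u_n + h·f(x_n, u_n).
x=1.100000, u=1.810000: f=0.597923 → u ← 1.810000 + 0.18·0.597923 = 1.917626
x=1.280000, u=1.917626: f=0.588700 → u ← 1.917626 + 0.18·0.588700 = 2.023592
u(1.46) ≈ 2.0236

2.0236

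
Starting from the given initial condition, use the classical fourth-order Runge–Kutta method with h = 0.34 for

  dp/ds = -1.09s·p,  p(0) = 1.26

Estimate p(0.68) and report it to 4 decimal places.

RK4: k1 = f(s_n, p_n); k2 = f(s_n + h/2, p_n + (h/2)·k1); k3 = f(s_n + h/2, p_n + (h/2)·k2); k4 = f(s_n + h, p_n + h·k3); p_{n+1} = p_n + (h/6)·(k1 + 2k2 + 2k3 + k4).
s=0.000000, p=1.260000:
  k1 = f(0.000000, 1.260000) = 0.000000
  k2 = f(0.170000, 1.260000) = -0.233478
  k3 = f(0.170000, 1.220309) = -0.226123
  k4 = f(0.340000, 1.183118) = -0.438464
  p ← 1.260000 + (0.34/6)·(k1 + 2k2 + 2k3 + k4) = 1.183066
s=0.340000, p=1.183066:
  k1 = f(0.340000, 1.183066) = -0.438444
  k2 = f(0.510000, 1.108530) = -0.616232
  k3 = f(0.510000, 1.078306) = -0.599430
  k4 = f(0.680000, 0.979259) = -0.725827
  p ← 1.183066 + (0.34/6)·(k1 + 2k2 + 2k3 + k4) = 0.979315
p(0.68) ≈ 0.9793

0.9793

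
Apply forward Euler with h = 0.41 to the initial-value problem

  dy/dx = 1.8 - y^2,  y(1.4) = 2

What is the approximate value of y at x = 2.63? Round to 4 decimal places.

Euler: y_{n+1} = y_n + h·f(x_n, y_n).
x=1.400000, y=2.000000: f=-2.200000 → y ← 2.000000 + 0.41·(-2.200000) = 1.098000
x=1.810000, y=1.098000: f=0.594396 → y ← 1.098000 + 0.41·0.594396 = 1.341702
x=2.220000, y=1.341702: f=-0.000165 → y ← 1.341702 + 0.41·(-0.000165) = 1.341635
y(2.63) ≈ 1.3416

1.3416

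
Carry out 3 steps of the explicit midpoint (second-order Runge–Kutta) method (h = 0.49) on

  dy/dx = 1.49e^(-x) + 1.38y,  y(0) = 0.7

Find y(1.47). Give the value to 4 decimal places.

9.0691

Midpoint: k1 = f(x_n, y_n); k2 = f(x_n + h/2, y_n + (h/2)·k1); y_{n+1} = y_n + h·k2.
x=0.000000, y=0.700000:
  k1 = f(0.000000, 0.700000) = 2.456000
  k2 = f(0.245000, 1.301720) = 2.962603
  y ← 0.700000 + 0.49·2.962603 = 2.151676
x=0.490000, y=2.151676:
  k1 = f(0.490000, 2.151676) = 3.882126
  k2 = f(0.735000, 3.102796) = 4.996322
  y ← 2.151676 + 0.49·4.996322 = 4.599874
x=0.980000, y=4.599874:
  k1 = f(0.980000, 4.599874) = 6.907039
  k2 = f(1.225000, 6.292098) = 9.120794
  y ← 4.599874 + 0.49·9.120794 = 9.069063
y(1.47) ≈ 9.0691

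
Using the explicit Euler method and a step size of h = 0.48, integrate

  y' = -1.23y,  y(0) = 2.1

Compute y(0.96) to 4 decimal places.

Euler: y_{n+1} = y_n + h·f(s_n, y_n).
s=0.000000, y=2.100000: f=-2.583000 → y ← 2.100000 + 0.48·(-2.583000) = 0.860160
s=0.480000, y=0.860160: f=-1.057997 → y ← 0.860160 + 0.48·(-1.057997) = 0.352322
y(0.96) ≈ 0.3523

0.3523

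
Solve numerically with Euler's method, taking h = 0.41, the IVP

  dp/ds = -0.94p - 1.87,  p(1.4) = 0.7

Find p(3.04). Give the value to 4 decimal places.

-1.6056

Euler: p_{n+1} = p_n + h·f(s_n, p_n).
s=1.400000, p=0.700000: f=-2.528000 → p ← 0.700000 + 0.41·(-2.528000) = -0.336480
s=1.810000, p=-0.336480: f=-1.553709 → p ← -0.336480 + 0.41·(-1.553709) = -0.973501
s=2.220000, p=-0.973501: f=-0.954909 → p ← -0.973501 + 0.41·(-0.954909) = -1.365013
s=2.630000, p=-1.365013: f=-0.586887 → p ← -1.365013 + 0.41·(-0.586887) = -1.605637
p(3.04) ≈ -1.6056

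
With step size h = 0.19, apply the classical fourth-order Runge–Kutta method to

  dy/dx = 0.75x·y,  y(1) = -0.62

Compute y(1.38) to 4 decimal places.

RK4: k1 = f(x_n, y_n); k2 = f(x_n + h/2, y_n + (h/2)·k1); k3 = f(x_n + h/2, y_n + (h/2)·k2); k4 = f(x_n + h, y_n + h·k3); y_{n+1} = y_n + (h/6)·(k1 + 2k2 + 2k3 + k4).
x=1.000000, y=-0.620000:
  k1 = f(1.000000, -0.620000) = -0.465000
  k2 = f(1.095000, -0.664175) = -0.545454
  k3 = f(1.095000, -0.671818) = -0.551731
  k4 = f(1.190000, -0.724829) = -0.646910
  y ← -0.620000 + (0.19/6)·(k1 + 2k2 + 2k3 + k4) = -0.724699
x=1.190000, y=-0.724699:
  k1 = f(1.190000, -0.724699) = -0.646794
  k2 = f(1.285000, -0.786144) = -0.757646
  k3 = f(1.285000, -0.796675) = -0.767796
  k4 = f(1.380000, -0.870580) = -0.901050
  y ← -0.724699 + (0.19/6)·(k1 + 2k2 + 2k3 + k4) = -0.870325
y(1.38) ≈ -0.8703

-0.8703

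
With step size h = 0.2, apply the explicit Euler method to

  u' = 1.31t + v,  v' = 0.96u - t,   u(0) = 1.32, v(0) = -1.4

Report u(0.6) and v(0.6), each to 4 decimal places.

0.7705, -0.9012

Euler on (u,v): u_{n+1} = u_n + h·u', v_{n+1} = v_n + h·v'.
0.000000: (1.320000, -1.400000); f=(-1.400000, 1.267200) → (1.040000, -1.146560)
0.200000: (1.040000, -1.146560); f=(-0.884560, 0.798400) → (0.863088, -0.986880)
0.400000: (0.863088, -0.986880); f=(-0.462880, 0.428564) → (0.770512, -0.901167)
(u(0.6), v(0.6)) ≈ (0.7705, -0.9012)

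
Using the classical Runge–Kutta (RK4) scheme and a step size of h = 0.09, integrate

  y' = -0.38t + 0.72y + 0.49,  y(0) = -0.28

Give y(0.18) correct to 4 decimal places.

RK4: k1 = f(t_n, y_n); k2 = f(t_n + h/2, y_n + (h/2)·k1); k3 = f(t_n + h/2, y_n + (h/2)·k2); k4 = f(t_n + h, y_n + h·k3); y_{n+1} = y_n + (h/6)·(k1 + 2k2 + 2k3 + k4).
t=0.000000, y=-0.280000:
  k1 = f(0.000000, -0.280000) = 0.288400
  k2 = f(0.045000, -0.267022) = 0.280644
  k3 = f(0.045000, -0.267371) = 0.280393
  k4 = f(0.090000, -0.254765) = 0.272369
  y ← -0.280000 + (0.09/6)·(k1 + 2k2 + 2k3 + k4) = -0.254757
t=0.090000, y=-0.254757:
  k1 = f(0.090000, -0.254757) = 0.272375
  k2 = f(0.135000, -0.242500) = 0.264100
  k3 = f(0.135000, -0.242873) = 0.263832
  k4 = f(0.180000, -0.231013) = 0.255271
  y ← -0.254757 + (0.09/6)·(k1 + 2k2 + 2k3 + k4) = -0.231005
y(0.18) ≈ -0.2310

-0.2310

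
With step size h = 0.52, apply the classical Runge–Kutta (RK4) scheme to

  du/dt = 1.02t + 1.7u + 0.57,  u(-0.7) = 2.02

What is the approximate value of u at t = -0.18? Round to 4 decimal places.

4.9466

RK4: k1 = f(t_n, u_n); k2 = f(t_n + h/2, u_n + (h/2)·k1); k3 = f(t_n + h/2, u_n + (h/2)·k2); k4 = f(t_n + h, u_n + h·k3); u_{n+1} = u_n + (h/6)·(k1 + 2k2 + 2k3 + k4).
t=-0.700000, u=2.020000:
  k1 = f(-0.700000, 2.020000) = 3.290000
  k2 = f(-0.440000, 2.875400) = 5.009380
  k3 = f(-0.440000, 3.322439) = 5.769346
  k4 = f(-0.180000, 5.020060) = 8.920502
  u ← 2.020000 + (0.52/6)·(k1 + 2k2 + 2k3 + k4) = 4.946556
u(-0.18) ≈ 4.9466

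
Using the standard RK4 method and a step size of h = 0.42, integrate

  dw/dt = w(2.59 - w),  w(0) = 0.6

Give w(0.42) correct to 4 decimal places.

1.2220

RK4: k1 = f(t_n, w_n); k2 = f(t_n + h/2, w_n + (h/2)·k1); k3 = f(t_n + h/2, w_n + (h/2)·k2); k4 = f(t_n + h, w_n + h·k3); w_{n+1} = w_n + (h/6)·(k1 + 2k2 + 2k3 + k4).
t=0.000000, w=0.600000:
  k1 = f(0.000000, 0.600000) = 1.194000
  k2 = f(0.210000, 0.850740) = 1.479658
  k3 = f(0.210000, 0.910728) = 1.529360
  k4 = f(0.420000, 1.242331) = 1.674251
  w ← 0.600000 + (0.42/6)·(k1 + 2k2 + 2k3 + k4) = 1.222040
w(0.42) ≈ 1.2220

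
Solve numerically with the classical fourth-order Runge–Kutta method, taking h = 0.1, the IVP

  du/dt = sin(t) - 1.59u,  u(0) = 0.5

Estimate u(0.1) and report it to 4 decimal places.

RK4: k1 = f(t_n, u_n); k2 = f(t_n + h/2, u_n + (h/2)·k1); k3 = f(t_n + h/2, u_n + (h/2)·k2); k4 = f(t_n + h, u_n + h·k3); u_{n+1} = u_n + (h/6)·(k1 + 2k2 + 2k3 + k4).
t=0.000000, u=0.500000:
  k1 = f(0.000000, 0.500000) = -0.795000
  k2 = f(0.050000, 0.460250) = -0.681818
  k3 = f(0.050000, 0.465909) = -0.690816
  k4 = f(0.100000, 0.430918) = -0.585327
  u ← 0.500000 + (0.1/6)·(k1 + 2k2 + 2k3 + k4) = 0.431240
u(0.1) ≈ 0.4312

0.4312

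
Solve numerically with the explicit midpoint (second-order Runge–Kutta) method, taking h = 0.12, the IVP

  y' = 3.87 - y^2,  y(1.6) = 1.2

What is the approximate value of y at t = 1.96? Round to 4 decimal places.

Midpoint: k1 = f(t_n, y_n); k2 = f(t_n + h/2, y_n + (h/2)·k1); y_{n+1} = y_n + h·k2.
t=1.600000, y=1.200000:
  k1 = f(1.600000, 1.200000) = 2.430000
  k2 = f(1.660000, 1.345800) = 2.058822
  y ← 1.200000 + 0.12·2.058822 = 1.447059
t=1.720000, y=1.447059:
  k1 = f(1.720000, 1.447059) = 1.776021
  k2 = f(1.780000, 1.553620) = 1.456265
  y ← 1.447059 + 0.12·1.456265 = 1.621810
t=1.840000, y=1.621810:
  k1 = f(1.840000, 1.621810) = 1.239731
  k2 = f(1.900000, 1.696194) = 0.992925
  y ← 1.621810 + 0.12·0.992925 = 1.740961
y(1.96) ≈ 1.7410

1.7410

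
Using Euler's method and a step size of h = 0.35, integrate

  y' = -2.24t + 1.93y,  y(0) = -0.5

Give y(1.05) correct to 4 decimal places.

-3.3604

Euler: y_{n+1} = y_n + h·f(t_n, y_n).
t=0.000000, y=-0.500000: f=-0.965000 → y ← -0.500000 + 0.35·(-0.965000) = -0.837750
t=0.350000, y=-0.837750: f=-2.400857 → y ← -0.837750 + 0.35·(-2.400857) = -1.678050
t=0.700000, y=-1.678050: f=-4.806637 → y ← -1.678050 + 0.35·(-4.806637) = -3.360373
y(1.05) ≈ -3.3604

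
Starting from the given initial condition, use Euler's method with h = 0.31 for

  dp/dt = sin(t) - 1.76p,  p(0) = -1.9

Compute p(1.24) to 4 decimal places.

Euler: p_{n+1} = p_n + h·f(t_n, p_n).
t=0.000000, p=-1.900000: f=3.344000 → p ← -1.900000 + 0.31·3.344000 = -0.863360
t=0.310000, p=-0.863360: f=1.824572 → p ← -0.863360 + 0.31·1.824572 = -0.297743
t=0.620000, p=-0.297743: f=1.105062 → p ← -0.297743 + 0.31·1.105062 = 0.044827
t=0.930000, p=0.044827: f=0.722725 → p ← 0.044827 + 0.31·0.722725 = 0.268871
p(1.24) ≈ 0.2689

0.2689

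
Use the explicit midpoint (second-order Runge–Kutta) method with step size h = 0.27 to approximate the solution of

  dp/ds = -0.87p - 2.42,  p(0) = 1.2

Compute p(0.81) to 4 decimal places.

-0.7984

Midpoint: k1 = f(s_n, p_n); k2 = f(s_n + h/2, p_n + (h/2)·k1); p_{n+1} = p_n + h·k2.
s=0.000000, p=1.200000:
  k1 = f(0.000000, 1.200000) = -3.464000
  k2 = f(0.135000, 0.732360) = -3.057153
  p ← 1.200000 + 0.27·(-3.057153) = 0.374569
s=0.270000, p=0.374569:
  k1 = f(0.270000, 0.374569) = -2.745875
  k2 = f(0.405000, 0.003876) = -2.423372
  p ← 0.374569 + 0.27·(-2.423372) = -0.279742
s=0.540000, p=-0.279742:
  k1 = f(0.540000, -0.279742) = -2.176625
  k2 = f(0.675000, -0.573586) = -1.920980
  p ← -0.279742 + 0.27·(-1.920980) = -0.798406
p(0.81) ≈ -0.7984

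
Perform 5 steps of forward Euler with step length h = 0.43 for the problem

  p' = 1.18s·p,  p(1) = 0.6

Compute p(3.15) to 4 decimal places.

15.6100

Euler: p_{n+1} = p_n + h·f(s_n, p_n).
s=1.000000, p=0.600000: f=0.708000 → p ← 0.600000 + 0.43·0.708000 = 0.904440
s=1.430000, p=0.904440: f=1.526152 → p ← 0.904440 + 0.43·1.526152 = 1.560685
s=1.860000, p=1.560685: f=3.425392 → p ← 1.560685 + 0.43·3.425392 = 3.033604
s=2.290000, p=3.033604: f=8.197405 → p ← 3.033604 + 0.43·8.197405 = 6.558488
s=2.720000, p=6.558488: f=21.050124 → p ← 6.558488 + 0.43·21.050124 = 15.610041
p(3.15) ≈ 15.6100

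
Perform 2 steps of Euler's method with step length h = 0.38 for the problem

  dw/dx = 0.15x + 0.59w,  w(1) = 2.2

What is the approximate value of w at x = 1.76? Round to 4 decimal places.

3.4455

Euler: w_{n+1} = w_n + h·f(x_n, w_n).
x=1.000000, w=2.200000: f=1.448000 → w ← 2.200000 + 0.38·1.448000 = 2.750240
x=1.380000, w=2.750240: f=1.829642 → w ← 2.750240 + 0.38·1.829642 = 3.445504
w(1.76) ≈ 3.4455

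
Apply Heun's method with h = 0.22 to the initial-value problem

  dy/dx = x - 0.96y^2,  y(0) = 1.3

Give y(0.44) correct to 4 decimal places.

Heun: k1 = f(x_n, y_n); k2 = f(x_n + h, y_n + h·k1); y_{n+1} = y_n + (h/2)·(k1 + k2).
x=0.000000, y=1.300000:
  k1 = f(0.000000, 1.300000) = -1.622400
  k2 = f(0.220000, 0.943072) = -0.633809
  y ← 1.300000 + (0.22/2)·(-1.622400 + (-0.633809)) = 1.051817
x=0.220000, y=1.051817:
  k1 = f(0.220000, 1.051817) = -0.842066
  k2 = f(0.440000, 0.866562) = -0.280893
  y ← 1.051817 + (0.22/2)·(-0.842066 + (-0.280893)) = 0.928291
y(0.44) ≈ 0.9283

0.9283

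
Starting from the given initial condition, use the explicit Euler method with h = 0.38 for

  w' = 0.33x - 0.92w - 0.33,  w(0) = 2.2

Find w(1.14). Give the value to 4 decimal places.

Euler: w_{n+1} = w_n + h·f(x_n, w_n).
x=0.000000, w=2.200000: f=-2.354000 → w ← 2.200000 + 0.38·(-2.354000) = 1.305480
x=0.380000, w=1.305480: f=-1.405642 → w ← 1.305480 + 0.38·(-1.405642) = 0.771336
x=0.760000, w=0.771336: f=-0.788829 → w ← 0.771336 + 0.38·(-0.788829) = 0.471581
w(1.14) ≈ 0.4716

0.4716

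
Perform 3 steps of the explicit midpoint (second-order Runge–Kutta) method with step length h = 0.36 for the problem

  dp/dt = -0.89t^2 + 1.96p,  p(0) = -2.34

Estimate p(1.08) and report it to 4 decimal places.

Midpoint: k1 = f(t_n, p_n); k2 = f(t_n + h/2, p_n + (h/2)·k1); p_{n+1} = p_n + h·k2.
t=0.000000, p=-2.340000:
  k1 = f(0.000000, -2.340000) = -4.586400
  k2 = f(0.180000, -3.165552) = -6.233318
  p ← -2.340000 + 0.36·(-6.233318) = -4.583994
t=0.360000, p=-4.583994:
  k1 = f(0.360000, -4.583994) = -9.099973
  k2 = f(0.540000, -6.221990) = -12.454624
  p ← -4.583994 + 0.36·(-12.454624) = -9.067659
t=0.720000, p=-9.067659:
  k1 = f(0.720000, -9.067659) = -18.233988
  k2 = f(0.900000, -12.349777) = -24.926462
  p ← -9.067659 + 0.36·(-24.926462) = -18.041185
p(1.08) ≈ -18.0412

-18.0412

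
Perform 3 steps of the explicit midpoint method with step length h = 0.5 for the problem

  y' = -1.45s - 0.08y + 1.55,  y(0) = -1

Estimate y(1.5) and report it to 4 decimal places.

Midpoint: k1 = f(s_n, y_n); k2 = f(s_n + h/2, y_n + (h/2)·k1); y_{n+1} = y_n + h·k2.
s=0.000000, y=-1.000000:
  k1 = f(0.000000, -1.000000) = 1.630000
  k2 = f(0.250000, -0.592500) = 1.234900
  y ← -1.000000 + 0.5·1.234900 = -0.382550
s=0.500000, y=-0.382550:
  k1 = f(0.500000, -0.382550) = 0.855604
  k2 = f(0.750000, -0.168649) = 0.475992
  y ← -0.382550 + 0.5·0.475992 = -0.144554
s=1.000000, y=-0.144554:
  k1 = f(1.000000, -0.144554) = 0.111564
  k2 = f(1.250000, -0.116663) = -0.253167
  y ← -0.144554 + 0.5·(-0.253167) = -0.271138
y(1.5) ≈ -0.2711

-0.2711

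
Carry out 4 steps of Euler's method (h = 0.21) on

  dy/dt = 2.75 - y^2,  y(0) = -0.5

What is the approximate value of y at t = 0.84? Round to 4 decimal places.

1.4254

Euler: y_{n+1} = y_n + h·f(t_n, y_n).
t=0.000000, y=-0.500000: f=2.500000 → y ← -0.500000 + 0.21·2.500000 = 0.025000
t=0.210000, y=0.025000: f=2.749375 → y ← 0.025000 + 0.21·2.749375 = 0.602369
t=0.420000, y=0.602369: f=2.387152 → y ← 0.602369 + 0.21·2.387152 = 1.103671
t=0.630000, y=1.103671: f=1.531911 → y ← 1.103671 + 0.21·1.531911 = 1.425372
y(0.84) ≈ 1.4254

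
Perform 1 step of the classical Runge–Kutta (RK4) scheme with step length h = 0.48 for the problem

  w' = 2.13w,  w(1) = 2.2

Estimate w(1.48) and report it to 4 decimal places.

6.0911

RK4: k1 = f(s_n, w_n); k2 = f(s_n + h/2, w_n + (h/2)·k1); k3 = f(s_n + h/2, w_n + (h/2)·k2); k4 = f(s_n + h, w_n + h·k3); w_{n+1} = w_n + (h/6)·(k1 + 2k2 + 2k3 + k4).
s=1.000000, w=2.200000:
  k1 = f(1.000000, 2.200000) = 4.686000
  k2 = f(1.240000, 3.324640) = 7.081483
  k3 = f(1.240000, 3.899556) = 8.306054
  k4 = f(1.480000, 6.186906) = 13.178110
  w ← 2.200000 + (0.48/6)·(k1 + 2k2 + 2k3 + k4) = 6.091135
w(1.48) ≈ 6.0911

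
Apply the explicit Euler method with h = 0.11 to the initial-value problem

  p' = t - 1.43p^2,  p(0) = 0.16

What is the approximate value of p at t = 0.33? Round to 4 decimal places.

Euler: p_{n+1} = p_n + h·f(t_n, p_n).
t=0.000000, p=0.160000: f=-0.036608 → p ← 0.160000 + 0.11·(-0.036608) = 0.155973
t=0.110000, p=0.155973: f=0.075212 → p ← 0.155973 + 0.11·0.075212 = 0.164246
t=0.220000, p=0.164246: f=0.181423 → p ← 0.164246 + 0.11·0.181423 = 0.184203
p(0.33) ≈ 0.1842

0.1842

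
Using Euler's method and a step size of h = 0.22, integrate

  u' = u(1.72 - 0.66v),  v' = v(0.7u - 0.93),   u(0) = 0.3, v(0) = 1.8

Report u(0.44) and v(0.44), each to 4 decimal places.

0.3882, 1.2831

Euler on (u,v): u_{n+1} = u_n + h·u', v_{n+1} = v_n + h·v'.
0.000000: (0.300000, 1.800000); f=(0.159600, -1.296000) → (0.335112, 1.514880)
0.220000: (0.335112, 1.514880); f=(0.241341, -1.053480) → (0.388207, 1.283114)
(u(0.44), v(0.44)) ≈ (0.3882, 1.2831)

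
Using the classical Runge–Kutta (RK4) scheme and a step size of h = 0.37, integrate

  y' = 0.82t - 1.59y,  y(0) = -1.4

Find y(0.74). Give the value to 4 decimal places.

-0.2750

RK4: k1 = f(t_n, y_n); k2 = f(t_n + h/2, y_n + (h/2)·k1); k3 = f(t_n + h/2, y_n + (h/2)·k2); k4 = f(t_n + h, y_n + h·k3); y_{n+1} = y_n + (h/6)·(k1 + 2k2 + 2k3 + k4).
t=0.000000, y=-1.400000:
  k1 = f(0.000000, -1.400000) = 2.226000
  k2 = f(0.185000, -0.988190) = 1.722922
  k3 = f(0.185000, -1.081259) = 1.870902
  k4 = f(0.370000, -0.707766) = 1.428748
  y ← -1.400000 + (0.37/6)·(k1 + 2k2 + 2k3 + k4) = -0.731386
t=0.370000, y=-0.731386:
  k1 = f(0.370000, -0.731386) = 1.466303
  k2 = f(0.555000, -0.460119) = 1.186690
  k3 = f(0.555000, -0.511848) = 1.268938
  k4 = f(0.740000, -0.261878) = 1.023187
  y ← -0.731386 + (0.37/6)·(k1 + 2k2 + 2k3 + k4) = -0.275006
y(0.74) ≈ -0.2750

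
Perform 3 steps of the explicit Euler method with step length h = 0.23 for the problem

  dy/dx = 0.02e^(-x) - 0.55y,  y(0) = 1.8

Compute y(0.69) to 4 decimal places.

Euler: y_{n+1} = y_n + h·f(x_n, y_n).
x=0.000000, y=1.800000: f=-0.970000 → y ← 1.800000 + 0.23·(-0.970000) = 1.576900
x=0.230000, y=1.576900: f=-0.851404 → y ← 1.576900 + 0.23·(-0.851404) = 1.381077
x=0.460000, y=1.381077: f=-0.746967 → y ← 1.381077 + 0.23·(-0.746967) = 1.209275
y(0.69) ≈ 1.2093

1.2093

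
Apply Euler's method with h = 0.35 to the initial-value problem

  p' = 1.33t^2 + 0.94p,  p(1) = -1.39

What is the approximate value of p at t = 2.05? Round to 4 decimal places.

Euler: p_{n+1} = p_n + h·f(t_n, p_n).
t=1.000000, p=-1.390000: f=0.023400 → p ← -1.390000 + 0.35·0.023400 = -1.381810
t=1.350000, p=-1.381810: f=1.125024 → p ← -1.381810 + 0.35·1.125024 = -0.988052
t=1.700000, p=-0.988052: f=2.914931 → p ← -0.988052 + 0.35·2.914931 = 0.032174
p(2.05) ≈ 0.0322

0.0322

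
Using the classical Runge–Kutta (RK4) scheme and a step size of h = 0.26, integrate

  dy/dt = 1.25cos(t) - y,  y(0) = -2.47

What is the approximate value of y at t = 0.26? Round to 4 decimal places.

RK4: k1 = f(t_n, y_n); k2 = f(t_n + h/2, y_n + (h/2)·k1); k3 = f(t_n + h/2, y_n + (h/2)·k2); k4 = f(t_n + h, y_n + h·k3); y_{n+1} = y_n + (h/6)·(k1 + 2k2 + 2k3 + k4).
t=0.000000, y=-2.470000:
  k1 = f(0.000000, -2.470000) = 3.720000
  k2 = f(0.130000, -1.986400) = 3.225852
  k3 = f(0.130000, -2.050639) = 3.290092
  k4 = f(0.260000, -1.614576) = 2.822564
  y ← -2.470000 + (0.26/6)·(k1 + 2k2 + 2k3 + k4) = -1.621774
y(0.26) ≈ -1.6218

-1.6218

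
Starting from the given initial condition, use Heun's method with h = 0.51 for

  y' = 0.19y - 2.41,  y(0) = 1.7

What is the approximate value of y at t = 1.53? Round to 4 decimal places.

Heun: k1 = f(t_n, y_n); k2 = f(t_n + h, y_n + h·k1); y_{n+1} = y_n + (h/2)·(k1 + k2).
t=0.000000, y=1.700000:
  k1 = f(0.000000, 1.700000) = -2.087000
  k2 = f(0.510000, 0.635630) = -2.289230
  y ← 1.700000 + (0.51/2)·(-2.087000 + (-2.289230)) = 0.584061
t=0.510000, y=0.584061:
  k1 = f(0.510000, 0.584061) = -2.299028
  k2 = f(1.020000, -0.588443) = -2.521804
  y ← 0.584061 + (0.51/2)·(-2.299028 + (-2.521804)) = -0.645251
t=1.020000, y=-0.645251:
  k1 = f(1.020000, -0.645251) = -2.532598
  k2 = f(1.530000, -1.936876) = -2.778006
  y ← -0.645251 + (0.51/2)·(-2.532598 + (-2.778006)) = -1.999455
y(1.53) ≈ -1.9995

-1.9995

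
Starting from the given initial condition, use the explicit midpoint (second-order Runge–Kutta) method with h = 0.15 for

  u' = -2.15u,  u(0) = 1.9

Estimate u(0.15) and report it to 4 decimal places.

Midpoint: k1 = f(x_n, u_n); k2 = f(x_n + h/2, u_n + (h/2)·k1); u_{n+1} = u_n + h·k2.
x=0.000000, u=1.900000:
  k1 = f(0.000000, 1.900000) = -4.085000
  k2 = f(0.075000, 1.593625) = -3.426294
  u ← 1.900000 + 0.15·(-3.426294) = 1.386056
u(0.15) ≈ 1.3861

1.3861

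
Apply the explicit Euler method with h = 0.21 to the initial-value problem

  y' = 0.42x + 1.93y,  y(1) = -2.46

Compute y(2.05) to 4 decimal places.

-12.2310

Euler: y_{n+1} = y_n + h·f(x_n, y_n).
x=1.000000, y=-2.460000: f=-4.327800 → y ← -2.460000 + 0.21·(-4.327800) = -3.368838
x=1.210000, y=-3.368838: f=-5.993657 → y ← -3.368838 + 0.21·(-5.993657) = -4.627506
x=1.420000, y=-4.627506: f=-8.334687 → y ← -4.627506 + 0.21·(-8.334687) = -6.377790
x=1.630000, y=-6.377790: f=-11.624535 → y ← -6.377790 + 0.21·(-11.624535) = -8.818943
x=1.840000, y=-8.818943: f=-16.247759 → y ← -8.818943 + 0.21·(-16.247759) = -12.230972
y(2.05) ≈ -12.2310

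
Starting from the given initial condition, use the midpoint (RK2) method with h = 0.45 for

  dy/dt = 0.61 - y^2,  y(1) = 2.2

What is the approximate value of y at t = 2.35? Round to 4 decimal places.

1.1315

Midpoint: k1 = f(t_n, y_n); k2 = f(t_n + h/2, y_n + (h/2)·k1); y_{n+1} = y_n + h·k2.
t=1.000000, y=2.200000:
  k1 = f(1.000000, 2.200000) = -4.230000
  k2 = f(1.225000, 1.248250) = -0.948128
  y ← 2.200000 + 0.45·(-0.948128) = 1.773342
t=1.450000, y=1.773342:
  k1 = f(1.450000, 1.773342) = -2.534743
  k2 = f(1.675000, 1.203025) = -0.837270
  y ← 1.773342 + 0.45·(-0.837270) = 1.396571
t=1.900000, y=1.396571:
  k1 = f(1.900000, 1.396571) = -1.340411
  k2 = f(2.125000, 1.094979) = -0.588978
  y ← 1.396571 + 0.45·(-0.588978) = 1.131531
y(2.35) ≈ 1.1315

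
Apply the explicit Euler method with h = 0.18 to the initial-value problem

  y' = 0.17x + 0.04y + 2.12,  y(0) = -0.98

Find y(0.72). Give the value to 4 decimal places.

Euler: y_{n+1} = y_n + h·f(x_n, y_n).
x=0.000000, y=-0.980000: f=2.080800 → y ← -0.980000 + 0.18·2.080800 = -0.605456
x=0.180000, y=-0.605456: f=2.126382 → y ← -0.605456 + 0.18·2.126382 = -0.222707
x=0.360000, y=-0.222707: f=2.172292 → y ← -0.222707 + 0.18·2.172292 = 0.168305
x=0.540000, y=0.168305: f=2.218532 → y ← 0.168305 + 0.18·2.218532 = 0.567641
y(0.72) ≈ 0.5676

0.5676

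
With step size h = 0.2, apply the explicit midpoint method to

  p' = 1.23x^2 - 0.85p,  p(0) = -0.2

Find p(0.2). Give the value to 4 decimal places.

Midpoint: k1 = f(x_n, p_n); k2 = f(x_n + h/2, p_n + (h/2)·k1); p_{n+1} = p_n + h·k2.
x=0.000000, p=-0.200000:
  k1 = f(0.000000, -0.200000) = 0.170000
  k2 = f(0.100000, -0.183000) = 0.167850
  p ← -0.200000 + 0.2·0.167850 = -0.166430
p(0.2) ≈ -0.1664

-0.1664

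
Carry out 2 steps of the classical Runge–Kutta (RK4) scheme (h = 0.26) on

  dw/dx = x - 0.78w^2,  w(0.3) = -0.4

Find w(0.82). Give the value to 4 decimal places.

-0.1479

RK4: k1 = f(x_n, w_n); k2 = f(x_n + h/2, w_n + (h/2)·k1); k3 = f(x_n + h/2, w_n + (h/2)·k2); k4 = f(x_n + h, w_n + h·k3); w_{n+1} = w_n + (h/6)·(k1 + 2k2 + 2k3 + k4).
x=0.300000, w=-0.400000:
  k1 = f(0.300000, -0.400000) = 0.175200
  k2 = f(0.430000, -0.377224) = 0.319008
  k3 = f(0.430000, -0.358529) = 0.329736
  k4 = f(0.560000, -0.314269) = 0.482964
  w ← -0.400000 + (0.26/6)·(k1 + 2k2 + 2k3 + k4) = -0.315255
x=0.560000, w=-0.315255:
  k1 = f(0.560000, -0.315255) = 0.482479
  k2 = f(0.690000, -0.252533) = 0.640257
  k3 = f(0.690000, -0.232022) = 0.648009
  k4 = f(0.820000, -0.146773) = 0.803197
  w ← -0.315255 + (0.26/6)·(k1 + 2k2 + 2k3 + k4) = -0.147893
w(0.82) ≈ -0.1479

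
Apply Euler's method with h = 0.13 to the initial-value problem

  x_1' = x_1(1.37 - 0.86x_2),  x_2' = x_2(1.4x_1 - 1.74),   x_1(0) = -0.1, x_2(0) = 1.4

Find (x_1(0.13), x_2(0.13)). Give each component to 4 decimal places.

-0.1022, 1.0578

Euler on (x_1,x_2): x_1_{n+1} = x_1_n + h·x_1', x_2_{n+1} = x_2_n + h·x_2'.
0.000000: (-0.100000, 1.400000); f=(-0.016600, -2.632000) → (-0.102158, 1.057840)
(x_1(0.13), x_2(0.13)) ≈ (-0.1022, 1.0578)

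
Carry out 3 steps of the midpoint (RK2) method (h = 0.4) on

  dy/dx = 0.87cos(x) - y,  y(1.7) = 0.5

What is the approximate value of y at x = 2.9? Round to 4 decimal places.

Midpoint: k1 = f(x_n, y_n); k2 = f(x_n + h/2, y_n + (h/2)·k1); y_{n+1} = y_n + h·k2.
x=1.700000, y=0.500000:
  k1 = f(1.700000, 0.500000) = -0.612095
  k2 = f(1.900000, 0.377581) = -0.658843
  y ← 0.500000 + 0.4·(-0.658843) = 0.236463
x=2.100000, y=0.236463:
  k1 = f(2.100000, 0.236463) = -0.675679
  k2 = f(2.300000, 0.101327) = -0.680987
  y ← 0.236463 + 0.4·(-0.680987) = -0.035932
x=2.500000, y=-0.035932:
  k1 = f(2.500000, -0.035932) = -0.661063
  k2 = f(2.700000, -0.168145) = -0.618398
  y ← -0.035932 + 0.4·(-0.618398) = -0.283291
y(2.9) ≈ -0.2833

-0.2833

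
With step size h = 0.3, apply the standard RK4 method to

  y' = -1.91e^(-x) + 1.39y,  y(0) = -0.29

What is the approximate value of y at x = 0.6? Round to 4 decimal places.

-2.0690

RK4: k1 = f(x_n, y_n); k2 = f(x_n + h/2, y_n + (h/2)·k1); k3 = f(x_n + h/2, y_n + (h/2)·k2); k4 = f(x_n + h, y_n + h·k3); y_{n+1} = y_n + (h/6)·(k1 + 2k2 + 2k3 + k4).
x=0.000000, y=-0.290000:
  k1 = f(0.000000, -0.290000) = -2.313100
  k2 = f(0.150000, -0.636965) = -2.529334
  k3 = f(0.150000, -0.669400) = -2.574418
  k4 = f(0.300000, -1.062325) = -2.891595
  y ← -0.290000 + (0.3/6)·(k1 + 2k2 + 2k3 + k4) = -1.060610
x=0.300000, y=-1.060610:
  k1 = f(0.300000, -1.060610) = -2.889211
  k2 = f(0.450000, -1.493992) = -3.294518
  k3 = f(0.450000, -1.554788) = -3.379025
  k4 = f(0.600000, -2.074317) = -3.931531
  y ← -1.060610 + (0.3/6)·(k1 + 2k2 + 2k3 + k4) = -2.069001
y(0.6) ≈ -2.0690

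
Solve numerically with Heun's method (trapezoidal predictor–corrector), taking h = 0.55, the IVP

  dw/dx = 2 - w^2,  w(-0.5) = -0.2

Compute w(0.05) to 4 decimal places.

Heun: k1 = f(x_n, w_n); k2 = f(x_n + h, w_n + h·k1); w_{n+1} = w_n + (h/2)·(k1 + k2).
x=-0.500000, w=-0.200000:
  k1 = f(-0.500000, -0.200000) = 1.960000
  k2 = f(0.050000, 0.878000) = 1.229116
  w ← -0.200000 + (0.55/2)·(1.960000 + 1.229116) = 0.677007
w(0.05) ≈ 0.6770

0.6770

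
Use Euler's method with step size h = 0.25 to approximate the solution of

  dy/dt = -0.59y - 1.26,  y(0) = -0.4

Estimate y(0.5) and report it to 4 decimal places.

-0.8742

Euler: y_{n+1} = y_n + h·f(t_n, y_n).
t=0.000000, y=-0.400000: f=-1.024000 → y ← -0.400000 + 0.25·(-1.024000) = -0.656000
t=0.250000, y=-0.656000: f=-0.872960 → y ← -0.656000 + 0.25·(-0.872960) = -0.874240
y(0.5) ≈ -0.8742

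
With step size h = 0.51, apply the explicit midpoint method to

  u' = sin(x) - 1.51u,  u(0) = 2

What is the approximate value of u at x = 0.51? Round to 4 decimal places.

Midpoint: k1 = f(x_n, u_n); k2 = f(x_n + h/2, u_n + (h/2)·k1); u_{n+1} = u_n + h·k2.
x=0.000000, u=2.000000:
  k1 = f(0.000000, 2.000000) = -3.020000
  k2 = f(0.255000, 1.229900) = -1.604904
  u ← 2.000000 + 0.51·(-1.604904) = 1.181499
u(0.51) ≈ 1.1815

1.1815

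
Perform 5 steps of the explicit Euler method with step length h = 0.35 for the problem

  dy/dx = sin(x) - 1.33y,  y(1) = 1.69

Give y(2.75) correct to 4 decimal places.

Euler: y_{n+1} = y_n + h·f(x_n, y_n).
x=1.000000, y=1.690000: f=-1.406229 → y ← 1.690000 + 0.35·(-1.406229) = 1.197820
x=1.350000, y=1.197820: f=-0.617377 → y ← 1.197820 + 0.35·(-0.617377) = 0.981738
x=1.700000, y=0.981738: f=-0.314047 → y ← 0.981738 + 0.35·(-0.314047) = 0.871822
x=2.050000, y=0.871822: f=-0.272160 → y ← 0.871822 + 0.35·(-0.272160) = 0.776565
x=2.400000, y=0.776565: f=-0.357369 → y ← 0.776565 + 0.35·(-0.357369) = 0.651486
y(2.75) ≈ 0.6515

0.6515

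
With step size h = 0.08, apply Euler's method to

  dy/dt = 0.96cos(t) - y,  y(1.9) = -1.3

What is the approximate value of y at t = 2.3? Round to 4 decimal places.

-1.0134

Euler: y_{n+1} = y_n + h·f(t_n, y_n).
t=1.900000, y=-1.300000: f=0.989642 → y ← -1.300000 + 0.08·0.989642 = -1.220829
t=1.980000, y=-1.220829: f=0.838865 → y ← -1.220829 + 0.08·0.838865 = -1.153719
t=2.060000, y=-1.153719: f=0.702593 → y ← -1.153719 + 0.08·0.702593 = -1.097512
t=2.140000, y=-1.097512: f=0.580109 → y ← -1.097512 + 0.08·0.580109 = -1.051103
t=2.220000, y=-1.051103: f=0.470733 → y ← -1.051103 + 0.08·0.470733 = -1.013445
y(2.3) ≈ -1.0134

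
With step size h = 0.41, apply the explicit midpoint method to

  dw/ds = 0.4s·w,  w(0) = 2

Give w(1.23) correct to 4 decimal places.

Midpoint: k1 = f(s_n, w_n); k2 = f(s_n + h/2, w_n + (h/2)·k1); w_{n+1} = w_n + h·k2.
s=0.000000, w=2.000000:
  k1 = f(0.000000, 2.000000) = 0.000000
  k2 = f(0.205000, 2.000000) = 0.164000
  w ← 2.000000 + 0.41·0.164000 = 2.067240
s=0.410000, w=2.067240:
  k1 = f(0.410000, 2.067240) = 0.339027
  k2 = f(0.615000, 2.136741) = 0.525638
  w ← 2.067240 + 0.41·0.525638 = 2.282752
s=0.820000, w=2.282752:
  k1 = f(0.820000, 2.282752) = 0.748743
  k2 = f(1.025000, 2.436244) = 0.998860
  w ← 2.282752 + 0.41·0.998860 = 2.692284
w(1.23) ≈ 2.6923

2.6923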